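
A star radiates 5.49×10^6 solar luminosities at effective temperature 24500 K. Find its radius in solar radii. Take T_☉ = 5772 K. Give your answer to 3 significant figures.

R/R_☉ = √(L/L_☉) / (T/T_☉)² = √(5.49×10^6) / (4.245)²
       = 2343 / 18.02 = 130.0.

130 solar radii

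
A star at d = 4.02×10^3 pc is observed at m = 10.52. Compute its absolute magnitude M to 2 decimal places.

-2.50

M = m − 5 log₁₀(d/10 pc) = 10.52 − 5 log₁₀(4.02×10^3/10)
  = 10.52 − 5 × 2.604 = 10.52 − 13.02 = -2.50.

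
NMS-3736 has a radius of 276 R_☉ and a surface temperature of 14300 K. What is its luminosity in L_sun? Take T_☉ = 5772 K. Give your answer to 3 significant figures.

L/L_☉ = (R/R_☉)² (T/T_☉)⁴ = (276)² × (14300/5772)⁴
       = 7.618×10^4 × (2.477)⁴ = 7.618×10^4 × 37.67 = 2.870×10^6.

2.87×10^6 L_sun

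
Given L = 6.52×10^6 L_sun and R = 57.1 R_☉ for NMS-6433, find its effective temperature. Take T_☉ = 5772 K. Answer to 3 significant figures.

T/T_☉ = (L/L_☉)^(1/4) / (R/R_☉)^(1/2)
T = 5772 × (6.52×10^6)^(1/4) / √(57.1) = 5772 × 50.53 / 7.556 = 3.860×10^4 K.

3.86×10^4 K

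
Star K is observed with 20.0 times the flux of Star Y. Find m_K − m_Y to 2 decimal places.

m_K − m_Y = −2.5 log₁₀(F_K/F_Y) = −2.5 log₁₀(20.0) = −2.5 × (1.301) = -3.253.

-3.25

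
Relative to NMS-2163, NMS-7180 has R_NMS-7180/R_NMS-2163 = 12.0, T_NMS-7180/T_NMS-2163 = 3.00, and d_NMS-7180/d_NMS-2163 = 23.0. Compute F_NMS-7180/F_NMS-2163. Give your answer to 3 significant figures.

22.0

L_NMS-7180/L_NMS-2163 = (R_NMS-7180/R_NMS-2163)²(T_NMS-7180/T_NMS-2163)⁴ = (12.0)² × (3.00)⁴ = 1.166×10^4.
F_NMS-7180/F_NMS-2163 = (L_NMS-7180/L_NMS-2163)/(d_NMS-7180/d_NMS-2163)² = 1.166×10^4 / (23.0)² = 22.05.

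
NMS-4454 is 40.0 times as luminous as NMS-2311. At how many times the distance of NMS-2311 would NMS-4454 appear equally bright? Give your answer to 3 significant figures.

Equal flux requires L_NMS-4454/d_NMS-4454² = L_NMS-2311/d_NMS-2311², so d_NMS-4454/d_NMS-2311 = √(L_NMS-4454/L_NMS-2311)
= √(40.0) = 6.325.

6.32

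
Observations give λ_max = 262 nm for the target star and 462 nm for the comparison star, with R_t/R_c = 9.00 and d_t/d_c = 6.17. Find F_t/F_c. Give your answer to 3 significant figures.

Wien's law: T_t/T_c = λ_c/λ_t = 462/262 = 1.763.
L_t/L_c = (R_t/R_c)²(T_t/T_c)⁴ = (9.00)²(1.763)⁴ = 783.2.
F_t/F_c = (L_t/L_c)/(d_t/d_c)² = 783.2/(6.17)² = 20.57.

20.6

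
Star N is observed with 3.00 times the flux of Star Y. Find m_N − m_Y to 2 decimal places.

-1.19

m_N − m_Y = −2.5 log₁₀(F_N/F_Y) = −2.5 log₁₀(3.00) = −2.5 × (0.477) = -1.193.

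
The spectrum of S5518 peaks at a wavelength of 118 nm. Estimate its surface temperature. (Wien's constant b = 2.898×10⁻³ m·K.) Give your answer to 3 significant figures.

2.46×10^4 K

T = b/λ_max = 2.898×10⁻³ / (118×10⁻⁹) = 2.456×10^4 K.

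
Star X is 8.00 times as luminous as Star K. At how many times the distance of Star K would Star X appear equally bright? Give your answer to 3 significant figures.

2.83

Equal flux requires L_X/d_X² = L_K/d_K², so d_X/d_K = √(L_X/L_K)
= √(8.00) = 2.828.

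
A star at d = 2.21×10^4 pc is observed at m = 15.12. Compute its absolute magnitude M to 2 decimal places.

-1.60

M = m − 5 log₁₀(d/10 pc) = 15.12 − 5 log₁₀(2.21×10^4/10)
  = 15.12 − 5 × 3.344 = 15.12 − 16.72 = -1.60.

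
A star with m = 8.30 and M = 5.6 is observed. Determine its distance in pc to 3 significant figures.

34.7 pc

m − M = 5 log₁₀(d/10 pc)
8.30 − (5.6) = 2.70 = 5 log₁₀(d/10)
d = 10 × 10^(2.70/5) = 10 × 10^0.540 = 34.67 pc.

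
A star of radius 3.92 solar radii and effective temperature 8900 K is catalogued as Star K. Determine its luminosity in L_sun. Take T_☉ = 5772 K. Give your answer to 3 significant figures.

86.9 L_sun

L/L_☉ = (R/R_☉)² (T/T_☉)⁴ = (3.92)² × (8900/5772)⁴
       = 15.37 × (1.542)⁴ = 15.37 × 5.653 = 86.86.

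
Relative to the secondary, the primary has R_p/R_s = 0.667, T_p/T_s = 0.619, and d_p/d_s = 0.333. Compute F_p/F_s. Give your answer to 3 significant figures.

L_p/L_s = (R_p/R_s)²(T_p/T_s)⁴ = (0.667)² × (0.619)⁴ = 0.06532.
F_p/F_s = (L_p/L_s)/(d_p/d_s)² = 0.06532 / (0.333)² = 0.5890.

0.589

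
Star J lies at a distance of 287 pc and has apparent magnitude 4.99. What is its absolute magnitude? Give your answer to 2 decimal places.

-2.30

M = m − 5 log₁₀(d/10 pc) = 4.99 − 5 log₁₀(287/10)
  = 4.99 − 5 × 1.458 = 4.99 − 7.29 = -2.30.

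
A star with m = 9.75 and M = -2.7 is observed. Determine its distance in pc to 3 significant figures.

3.09×10^3 pc

m − M = 5 log₁₀(d/10 pc)
9.75 − (-2.7) = 12.45 = 5 log₁₀(d/10)
d = 10 × 10^(12.45/5) = 10 × 10^2.490 = 3090 pc.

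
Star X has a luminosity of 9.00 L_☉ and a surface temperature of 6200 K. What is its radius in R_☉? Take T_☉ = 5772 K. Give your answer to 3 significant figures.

R/R_☉ = √(L/L_☉) / (T/T_☉)² = √(9.00) / (1.074)²
       = 3.000 / 1.154 = 2.600.

2.60 R_☉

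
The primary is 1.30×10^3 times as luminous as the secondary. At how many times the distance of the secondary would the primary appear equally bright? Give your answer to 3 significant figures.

Equal flux requires L_p/d_p² = L_s/d_s², so d_p/d_s = √(L_p/L_s)
= √(1.30×10^3) = 36.06.

36.1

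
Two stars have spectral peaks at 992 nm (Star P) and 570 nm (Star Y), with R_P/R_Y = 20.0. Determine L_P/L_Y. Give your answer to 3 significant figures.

Wien's law gives T ∝ 1/λ_max, so T_P/T_Y = λ_Y/λ_P = 570/992 = 0.5746.
Then L ∝ R²T⁴ gives L_P/L_Y = (20.0)² × (0.5746)⁴ = 400.0 × 0.1090 = 43.60.

43.6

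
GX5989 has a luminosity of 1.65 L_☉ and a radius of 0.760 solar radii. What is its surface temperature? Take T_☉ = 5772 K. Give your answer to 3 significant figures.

T/T_☉ = (L/L_☉)^(1/4) / (R/R_☉)^(1/2)
T = 5772 × (1.65)^(1/4) / √(0.760) = 5772 × 1.133 / 0.8718 = 7504 K.

7.50×10^3 K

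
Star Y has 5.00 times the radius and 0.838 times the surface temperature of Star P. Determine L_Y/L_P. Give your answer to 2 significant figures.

12

From the Stefan–Boltzmann law, L ∝ R²T⁴, so
L_Y/L_P = (R_Y/R_P)² (T_Y/T_P)⁴ = (5.00)² × (0.838)⁴ = 25.00 × 0.4931 = 12.33.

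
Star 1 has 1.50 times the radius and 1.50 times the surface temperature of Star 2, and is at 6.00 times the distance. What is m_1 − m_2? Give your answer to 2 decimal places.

1.25

L_1/L_2 = (1.50)²(1.50)⁴ = 11.39.
F_1/F_2 = (L_1/L_2)/(d_1/d_2)² = 11.39/36.00 = 0.3164.
m_1 − m_2 = −2.5 log₁₀(0.3164) = 1.25.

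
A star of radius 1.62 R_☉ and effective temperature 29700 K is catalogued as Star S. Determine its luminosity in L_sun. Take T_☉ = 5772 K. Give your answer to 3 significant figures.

1.84×10^3 L_sun

L/L_☉ = (R/R_☉)² (T/T_☉)⁴ = (1.62)² × (29700/5772)⁴
       = 2.624 × (5.146)⁴ = 2.624 × 701.0 = 1840.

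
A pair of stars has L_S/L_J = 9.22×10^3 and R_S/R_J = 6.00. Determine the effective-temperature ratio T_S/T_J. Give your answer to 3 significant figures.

L ∝ R²T⁴ gives T ∝ (L/R²)^(1/4), so
T_S/T_J = (9.22×10^3 / 6.00²)^(1/4) = (256.1)^(1/4) = 4.000.

4.00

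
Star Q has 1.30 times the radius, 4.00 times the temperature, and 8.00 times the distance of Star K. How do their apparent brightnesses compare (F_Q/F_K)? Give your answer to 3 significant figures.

6.76

L_Q/L_K = (R_Q/R_K)²(T_Q/T_K)⁴ = (1.30)² × (4.00)⁴ = 432.6.
F_Q/F_K = (L_Q/L_K)/(d_Q/d_K)² = 432.6 / (8.00)² = 6.760.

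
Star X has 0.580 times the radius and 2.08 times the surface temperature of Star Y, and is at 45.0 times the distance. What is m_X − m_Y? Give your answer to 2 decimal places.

L_X/L_Y = (0.580)²(2.08)⁴ = 6.297.
F_X/F_Y = (L_X/L_Y)/(d_X/d_Y)² = 6.297/2025 = 0.003109.
m_X − m_Y = −2.5 log₁₀(0.003109) = 6.27.

6.27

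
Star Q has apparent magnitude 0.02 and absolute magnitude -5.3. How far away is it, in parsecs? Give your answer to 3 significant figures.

m − M = 5 log₁₀(d/10 pc)
0.02 − (-5.3) = 5.32 = 5 log₁₀(d/10)
d = 10 × 10^(5.32/5) = 10 × 10^1.064 = 115.9 pc.

116 pc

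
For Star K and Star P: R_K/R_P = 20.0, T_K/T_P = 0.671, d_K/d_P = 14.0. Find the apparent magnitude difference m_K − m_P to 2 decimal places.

L_K/L_P = (20.0)²(0.671)⁴ = 81.09.
F_K/F_P = (L_K/L_P)/(d_K/d_P)² = 81.09/196.0 = 0.4137.
m_K − m_P = −2.5 log₁₀(0.4137) = 0.96.

0.96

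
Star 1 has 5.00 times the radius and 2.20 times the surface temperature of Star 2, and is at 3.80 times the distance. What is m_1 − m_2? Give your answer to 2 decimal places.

-4.02

L_1/L_2 = (5.00)²(2.20)⁴ = 585.6.
F_1/F_2 = (L_1/L_2)/(d_1/d_2)² = 585.6/14.44 = 40.56.
m_1 − m_2 = −2.5 log₁₀(40.56) = -4.02.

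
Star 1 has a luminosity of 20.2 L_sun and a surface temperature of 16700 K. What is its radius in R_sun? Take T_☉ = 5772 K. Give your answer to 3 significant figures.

R/R_☉ = √(L/L_☉) / (T/T_☉)² = √(20.2) / (2.893)²
       = 4.494 / 8.371 = 0.5369.

0.537 R_sun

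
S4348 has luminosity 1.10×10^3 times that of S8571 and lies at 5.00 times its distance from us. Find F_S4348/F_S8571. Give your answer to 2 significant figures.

44

F = L/(4πd²), so F_S4348/F_S8571 = (L_S4348/L_S8571) / (d_S4348/d_S8571)²
= 1.10×10^3 / (5.00)² = 1.10×10^3 / 25.00 = 44.00.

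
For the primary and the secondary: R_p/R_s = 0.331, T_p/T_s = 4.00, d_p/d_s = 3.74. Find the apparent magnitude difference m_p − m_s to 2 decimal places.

L_p/L_s = (0.331)²(4.00)⁴ = 28.05.
F_p/F_s = (L_p/L_s)/(d_p/d_s)² = 28.05/13.99 = 2.005.
m_p − m_s = −2.5 log₁₀(2.005) = -0.76.

-0.76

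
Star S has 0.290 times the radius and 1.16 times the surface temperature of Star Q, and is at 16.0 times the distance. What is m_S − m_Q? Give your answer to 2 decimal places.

L_S/L_Q = (0.290)²(1.16)⁴ = 0.1523.
F_S/F_Q = (L_S/L_Q)/(d_S/d_Q)² = 0.1523/256.0 = 5.948×10^-4.
m_S − m_Q = −2.5 log₁₀(5.948×10^-4) = 8.06.

8.06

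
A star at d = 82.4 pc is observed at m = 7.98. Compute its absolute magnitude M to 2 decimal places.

M = m − 5 log₁₀(d/10 pc) = 7.98 − 5 log₁₀(82.4/10)
  = 7.98 − 5 × 0.916 = 7.98 − 4.58 = 3.40.

3.40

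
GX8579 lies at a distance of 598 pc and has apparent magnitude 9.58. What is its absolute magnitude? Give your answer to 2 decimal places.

M = m − 5 log₁₀(d/10 pc) = 9.58 − 5 log₁₀(598/10)
  = 9.58 − 5 × 1.777 = 9.58 − 8.88 = 0.70.

0.70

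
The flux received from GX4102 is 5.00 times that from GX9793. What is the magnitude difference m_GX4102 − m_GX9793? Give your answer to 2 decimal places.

-1.75

m_GX4102 − m_GX9793 = −2.5 log₁₀(F_GX4102/F_GX9793) = −2.5 log₁₀(5.00) = −2.5 × (0.699) = -1.747.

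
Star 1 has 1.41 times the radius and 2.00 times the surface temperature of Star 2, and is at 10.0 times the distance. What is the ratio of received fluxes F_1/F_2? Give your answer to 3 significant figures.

0.318

L_1/L_2 = (R_1/R_2)²(T_1/T_2)⁴ = (1.41)² × (2.00)⁴ = 31.81.
F_1/F_2 = (L_1/L_2)/(d_1/d_2)² = 31.81 / (10.0)² = 0.3181.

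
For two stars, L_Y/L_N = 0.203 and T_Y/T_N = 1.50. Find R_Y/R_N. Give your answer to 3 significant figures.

0.200

L ∝ R²T⁴ gives R ∝ √L / T², so
R_Y/R_N = √(0.203) / (1.50)² = 0.4506 / 2.250 = 0.2002.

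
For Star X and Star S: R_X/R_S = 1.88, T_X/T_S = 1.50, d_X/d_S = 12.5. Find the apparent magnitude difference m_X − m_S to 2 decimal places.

L_X/L_S = (1.88)²(1.50)⁴ = 17.89.
F_X/F_S = (L_X/L_S)/(d_X/d_S)² = 17.89/156.2 = 0.1145.
m_X − m_S = −2.5 log₁₀(0.1145) = 2.35.

2.35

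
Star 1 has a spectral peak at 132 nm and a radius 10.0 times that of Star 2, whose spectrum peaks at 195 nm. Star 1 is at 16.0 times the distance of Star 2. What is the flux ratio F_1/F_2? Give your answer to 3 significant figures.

1.86

Wien's law: T_1/T_2 = λ_2/λ_1 = 195/132 = 1.477.
L_1/L_2 = (R_1/R_2)²(T_1/T_2)⁴ = (10.0)²(1.477)⁴ = 476.3.
F_1/F_2 = (L_1/L_2)/(d_1/d_2)² = 476.3/(16.0)² = 1.860.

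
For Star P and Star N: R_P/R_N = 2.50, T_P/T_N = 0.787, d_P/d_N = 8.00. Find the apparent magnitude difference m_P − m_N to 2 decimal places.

3.57

L_P/L_N = (2.50)²(0.787)⁴ = 2.398.
F_P/F_N = (L_P/L_N)/(d_P/d_N)² = 2.398/64.00 = 0.03746.
m_P − m_N = −2.5 log₁₀(0.03746) = 3.57.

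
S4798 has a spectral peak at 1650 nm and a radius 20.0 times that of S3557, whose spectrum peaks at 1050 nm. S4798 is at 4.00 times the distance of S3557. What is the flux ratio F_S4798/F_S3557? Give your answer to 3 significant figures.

Wien's law: T_S4798/T_S3557 = λ_S3557/λ_S4798 = 1050/1650 = 0.6364.
L_S4798/L_S3557 = (R_S4798/R_S3557)²(T_S4798/T_S3557)⁴ = (20.0)²(0.6364)⁴ = 65.60.
F_S4798/F_S3557 = (L_S4798/L_S3557)/(d_S4798/d_S3557)² = 65.60/(4.00)² = 4.100.

4.10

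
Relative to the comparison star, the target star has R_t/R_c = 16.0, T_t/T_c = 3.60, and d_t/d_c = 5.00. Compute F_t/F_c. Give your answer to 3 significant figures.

1.72×10^3

L_t/L_c = (R_t/R_c)²(T_t/T_c)⁴ = (16.0)² × (3.60)⁴ = 4.300×10^4.
F_t/F_c = (L_t/L_c)/(d_t/d_c)² = 4.300×10^4 / (5.00)² = 1720.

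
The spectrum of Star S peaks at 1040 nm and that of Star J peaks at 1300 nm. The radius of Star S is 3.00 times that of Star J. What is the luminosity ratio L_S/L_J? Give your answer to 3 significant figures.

22.0

Wien's law gives T ∝ 1/λ_max, so T_S/T_J = λ_J/λ_S = 1300/1040 = 1.250.
Then L ∝ R²T⁴ gives L_S/L_J = (3.00)² × (1.250)⁴ = 9.000 × 2.441 = 21.97.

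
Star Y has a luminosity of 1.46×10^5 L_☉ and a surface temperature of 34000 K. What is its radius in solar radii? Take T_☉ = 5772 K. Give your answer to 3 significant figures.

R/R_☉ = √(L/L_☉) / (T/T_☉)² = √(1.46×10^5) / (5.891)²
       = 382.1 / 34.70 = 11.01.

11.0 solar radii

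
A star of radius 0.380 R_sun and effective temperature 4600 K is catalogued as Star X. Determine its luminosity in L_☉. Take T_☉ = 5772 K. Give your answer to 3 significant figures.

L/L_☉ = (R/R_☉)² (T/T_☉)⁴ = (0.380)² × (4600/5772)⁴
       = 0.1444 × (0.7970)⁴ = 0.1444 × 0.4034 = 0.05825.

0.0582 L_☉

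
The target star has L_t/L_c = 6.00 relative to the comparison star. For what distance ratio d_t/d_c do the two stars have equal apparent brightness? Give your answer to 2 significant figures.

2.4

Equal flux requires L_t/d_t² = L_c/d_c², so d_t/d_c = √(L_t/L_c)
= √(6.00) = 2.449.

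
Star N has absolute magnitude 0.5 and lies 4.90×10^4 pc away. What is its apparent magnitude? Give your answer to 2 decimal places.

18.95

m = M + 5 log₁₀(d/10 pc) = 0.5 + 5 log₁₀(4.90×10^4/10)
  = 0.5 + 5 × 3.690 = 0.5 + 18.45 = 18.95.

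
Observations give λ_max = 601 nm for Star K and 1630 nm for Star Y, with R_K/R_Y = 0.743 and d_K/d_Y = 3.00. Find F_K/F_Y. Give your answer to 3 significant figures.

Wien's law: T_K/T_Y = λ_Y/λ_K = 1630/601 = 2.712.
L_K/L_Y = (R_K/R_Y)²(T_K/T_Y)⁴ = (0.743)²(2.712)⁴ = 29.87.
F_K/F_Y = (L_K/L_Y)/(d_K/d_Y)² = 29.87/(3.00)² = 3.319.

3.32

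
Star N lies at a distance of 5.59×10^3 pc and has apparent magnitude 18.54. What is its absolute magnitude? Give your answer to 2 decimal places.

M = m − 5 log₁₀(d/10 pc) = 18.54 − 5 log₁₀(5.59×10^3/10)
  = 18.54 − 5 × 2.747 = 18.54 − 13.74 = 4.80.

4.80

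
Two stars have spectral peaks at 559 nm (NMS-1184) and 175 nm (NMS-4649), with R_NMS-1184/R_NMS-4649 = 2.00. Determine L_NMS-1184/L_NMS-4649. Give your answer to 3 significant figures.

Wien's law gives T ∝ 1/λ_max, so T_NMS-1184/T_NMS-4649 = λ_NMS-4649/λ_NMS-1184 = 175/559 = 0.3131.
Then L ∝ R²T⁴ gives L_NMS-1184/L_NMS-4649 = (2.00)² × (0.3131)⁴ = 4.000 × 0.009605 = 0.03842.

0.0384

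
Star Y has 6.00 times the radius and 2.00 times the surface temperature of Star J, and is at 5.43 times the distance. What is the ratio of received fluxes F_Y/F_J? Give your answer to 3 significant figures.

L_Y/L_J = (R_Y/R_J)²(T_Y/T_J)⁴ = (6.00)² × (2.00)⁴ = 576.0.
F_Y/F_J = (L_Y/L_J)/(d_Y/d_J)² = 576.0 / (5.43)² = 19.54.

19.5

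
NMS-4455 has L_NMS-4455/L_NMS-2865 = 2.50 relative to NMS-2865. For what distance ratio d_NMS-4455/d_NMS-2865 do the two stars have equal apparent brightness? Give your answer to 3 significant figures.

Equal flux requires L_NMS-4455/d_NMS-4455² = L_NMS-2865/d_NMS-2865², so d_NMS-4455/d_NMS-2865 = √(L_NMS-4455/L_NMS-2865)
= √(2.50) = 1.581.

1.58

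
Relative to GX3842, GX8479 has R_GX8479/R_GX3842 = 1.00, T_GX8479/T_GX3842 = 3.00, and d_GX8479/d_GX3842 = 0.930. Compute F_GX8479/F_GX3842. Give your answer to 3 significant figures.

L_GX8479/L_GX3842 = (R_GX8479/R_GX3842)²(T_GX8479/T_GX3842)⁴ = (1.00)² × (3.00)⁴ = 81.00.
F_GX8479/F_GX3842 = (L_GX8479/L_GX3842)/(d_GX8479/d_GX3842)² = 81.00 / (0.930)² = 93.65.

93.7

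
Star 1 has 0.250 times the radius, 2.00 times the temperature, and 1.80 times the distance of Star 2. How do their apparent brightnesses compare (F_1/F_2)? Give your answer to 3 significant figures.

L_1/L_2 = (R_1/R_2)²(T_1/T_2)⁴ = (0.250)² × (2.00)⁴ = 1.000.
F_1/F_2 = (L_1/L_2)/(d_1/d_2)² = 1.000 / (1.80)² = 0.3086.

0.309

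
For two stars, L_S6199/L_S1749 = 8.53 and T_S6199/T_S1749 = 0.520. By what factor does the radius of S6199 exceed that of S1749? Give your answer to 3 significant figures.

L ∝ R²T⁴ gives R ∝ √L / T², so
R_S6199/R_S1749 = √(8.53) / (0.520)² = 2.921 / 0.2704 = 10.80.

10.8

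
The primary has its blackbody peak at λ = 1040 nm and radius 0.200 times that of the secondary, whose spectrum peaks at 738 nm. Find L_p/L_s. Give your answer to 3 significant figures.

0.0101

Wien's law gives T ∝ 1/λ_max, so T_p/T_s = λ_s/λ_p = 738/1040 = 0.7096.
Then L ∝ R²T⁴ gives L_p/L_s = (0.200)² × (0.7096)⁴ = 0.04000 × 0.2536 = 0.01014.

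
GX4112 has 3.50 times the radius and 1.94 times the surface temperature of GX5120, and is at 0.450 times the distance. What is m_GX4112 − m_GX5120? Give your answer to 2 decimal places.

-7.33

L_GX4112/L_GX5120 = (3.50)²(1.94)⁴ = 173.5.
F_GX4112/F_GX5120 = (L_GX4112/L_GX5120)/(d_GX4112/d_GX5120)² = 173.5/0.2025 = 856.9.
m_GX4112 − m_GX5120 = −2.5 log₁₀(856.9) = -7.33.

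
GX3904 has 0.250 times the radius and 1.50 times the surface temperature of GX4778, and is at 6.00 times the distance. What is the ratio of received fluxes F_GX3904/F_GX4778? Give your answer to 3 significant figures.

L_GX3904/L_GX4778 = (R_GX3904/R_GX4778)²(T_GX3904/T_GX4778)⁴ = (0.250)² × (1.50)⁴ = 0.3164.
F_GX3904/F_GX4778 = (L_GX3904/L_GX4778)/(d_GX3904/d_GX4778)² = 0.3164 / (6.00)² = 0.008789.

0.00879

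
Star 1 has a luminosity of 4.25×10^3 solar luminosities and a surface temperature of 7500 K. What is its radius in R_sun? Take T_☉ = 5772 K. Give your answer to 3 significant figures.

R/R_☉ = √(L/L_☉) / (T/T_☉)² = √(4.25×10^3) / (1.299)²
       = 65.19 / 1.688 = 38.61.

38.6 R_sun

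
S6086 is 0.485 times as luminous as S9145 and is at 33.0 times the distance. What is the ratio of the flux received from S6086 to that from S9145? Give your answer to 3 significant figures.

4.45×10^-4

F = L/(4πd²), so F_S6086/F_S9145 = (L_S6086/L_S9145) / (d_S6086/d_S9145)²
= 0.485 / (33.0)² = 0.485 / 1089 = 4.454×10^-4.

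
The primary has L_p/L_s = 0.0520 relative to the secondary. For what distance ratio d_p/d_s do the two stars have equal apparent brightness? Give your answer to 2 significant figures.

Equal flux requires L_p/d_p² = L_s/d_s², so d_p/d_s = √(L_p/L_s)
= √(0.0520) = 0.2280.

0.23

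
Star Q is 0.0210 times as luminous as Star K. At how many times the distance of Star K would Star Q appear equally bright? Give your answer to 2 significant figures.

Equal flux requires L_Q/d_Q² = L_K/d_K², so d_Q/d_K = √(L_Q/L_K)
= √(0.0210) = 0.1449.

0.14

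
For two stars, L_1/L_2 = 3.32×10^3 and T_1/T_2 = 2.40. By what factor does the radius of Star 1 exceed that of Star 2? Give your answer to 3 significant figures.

L ∝ R²T⁴ gives R ∝ √L / T², so
R_1/R_2 = √(3.32×10^3) / (2.40)² = 57.62 / 5.760 = 10.00.

10.0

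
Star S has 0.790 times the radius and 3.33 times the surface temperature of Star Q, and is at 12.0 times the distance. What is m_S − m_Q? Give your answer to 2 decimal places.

0.68

L_S/L_Q = (0.790)²(3.33)⁴ = 76.74.
F_S/F_Q = (L_S/L_Q)/(d_S/d_Q)² = 76.74/144.0 = 0.5329.
m_S − m_Q = −2.5 log₁₀(0.5329) = 0.68.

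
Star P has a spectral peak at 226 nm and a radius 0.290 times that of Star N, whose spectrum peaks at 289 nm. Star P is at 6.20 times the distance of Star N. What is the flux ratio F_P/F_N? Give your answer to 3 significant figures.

0.00585

Wien's law: T_P/T_N = λ_N/λ_P = 289/226 = 1.279.
L_P/L_N = (R_P/R_N)²(T_P/T_N)⁴ = (0.290)²(1.279)⁴ = 0.2249.
F_P/F_N = (L_P/L_N)/(d_P/d_N)² = 0.2249/(6.20)² = 0.005850.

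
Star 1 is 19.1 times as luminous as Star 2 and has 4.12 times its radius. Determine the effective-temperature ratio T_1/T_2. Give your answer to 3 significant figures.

1.03

L ∝ R²T⁴ gives T ∝ (L/R²)^(1/4), so
T_1/T_2 = (19.1 / 4.12²)^(1/4) = (1.125)^(1/4) = 1.030.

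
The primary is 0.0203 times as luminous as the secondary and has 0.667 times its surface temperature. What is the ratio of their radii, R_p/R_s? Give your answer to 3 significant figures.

0.320

L ∝ R²T⁴ gives R ∝ √L / T², so
R_p/R_s = √(0.0203) / (0.667)² = 0.1425 / 0.4449 = 0.3203.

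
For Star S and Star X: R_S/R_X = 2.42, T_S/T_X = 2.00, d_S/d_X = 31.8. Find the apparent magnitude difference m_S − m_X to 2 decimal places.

2.58

L_S/L_X = (2.42)²(2.00)⁴ = 93.70.
F_S/F_X = (L_S/L_X)/(d_S/d_X)² = 93.70/1011 = 0.09266.
m_S − m_X = −2.5 log₁₀(0.09266) = 2.58.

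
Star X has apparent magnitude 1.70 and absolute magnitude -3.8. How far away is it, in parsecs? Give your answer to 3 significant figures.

m − M = 5 log₁₀(d/10 pc)
1.70 − (-3.8) = 5.50 = 5 log₁₀(d/10)
d = 10 × 10^(5.50/5) = 10 × 10^1.100 = 125.9 pc.

126 pc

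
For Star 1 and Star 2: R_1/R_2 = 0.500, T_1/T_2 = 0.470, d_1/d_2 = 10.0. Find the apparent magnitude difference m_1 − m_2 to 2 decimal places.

9.78

L_1/L_2 = (0.500)²(0.470)⁴ = 0.01220.
F_1/F_2 = (L_1/L_2)/(d_1/d_2)² = 0.01220/100.0 = 1.220×10^-4.
m_1 − m_2 = −2.5 log₁₀(1.220×10^-4) = 9.78.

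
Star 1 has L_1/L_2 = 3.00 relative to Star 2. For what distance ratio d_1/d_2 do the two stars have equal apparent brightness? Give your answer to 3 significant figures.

Equal flux requires L_1/d_1² = L_2/d_2², so d_1/d_2 = √(L_1/L_2)
= √(3.00) = 1.732.

1.73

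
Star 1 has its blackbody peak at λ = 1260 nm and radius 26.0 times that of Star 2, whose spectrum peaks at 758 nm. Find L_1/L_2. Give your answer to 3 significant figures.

Wien's law gives T ∝ 1/λ_max, so T_1/T_2 = λ_2/λ_1 = 758/1260 = 0.6016.
Then L ∝ R²T⁴ gives L_1/L_2 = (26.0)² × (0.6016)⁴ = 676.0 × 0.1310 = 88.54.

88.5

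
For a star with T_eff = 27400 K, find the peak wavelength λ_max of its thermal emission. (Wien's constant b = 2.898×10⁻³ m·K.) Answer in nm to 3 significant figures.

106 nm

λ_max = b/T = 2.898×10⁻³ / 27400 = 1.06×10^-7 m = 105.8 nm.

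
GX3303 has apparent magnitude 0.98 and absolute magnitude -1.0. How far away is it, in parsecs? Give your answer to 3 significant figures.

m − M = 5 log₁₀(d/10 pc)
0.98 − (-1.0) = 1.98 = 5 log₁₀(d/10)
d = 10 × 10^(1.98/5) = 10 × 10^0.396 = 24.89 pc.

24.9 pc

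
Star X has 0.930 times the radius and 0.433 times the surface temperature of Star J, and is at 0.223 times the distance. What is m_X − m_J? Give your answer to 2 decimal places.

L_X/L_J = (0.930)²(0.433)⁴ = 0.03040.
F_X/F_J = (L_X/L_J)/(d_X/d_J)² = 0.03040/0.04973 = 0.6114.
m_X − m_J = −2.5 log₁₀(0.6114) = 0.53.

0.53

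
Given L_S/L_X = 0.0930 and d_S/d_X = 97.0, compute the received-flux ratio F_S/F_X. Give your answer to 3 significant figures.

F = L/(4πd²), so F_S/F_X = (L_S/L_X) / (d_S/d_X)²
= 0.0930 / (97.0)² = 0.0930 / 9409 = 9.884×10^-6.

9.88×10^-6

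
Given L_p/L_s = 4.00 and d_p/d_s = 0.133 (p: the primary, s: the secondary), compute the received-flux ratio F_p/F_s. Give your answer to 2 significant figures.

2.3×10^2

F = L/(4πd²), so F_p/F_s = (L_p/L_s) / (d_p/d_s)²
= 4.00 / (0.133)² = 4.00 / 0.01769 = 226.1.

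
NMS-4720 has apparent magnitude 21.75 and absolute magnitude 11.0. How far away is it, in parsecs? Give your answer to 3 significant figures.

m − M = 5 log₁₀(d/10 pc)
21.75 − (11.0) = 10.75 = 5 log₁₀(d/10)
d = 10 × 10^(10.75/5) = 10 × 10^2.150 = 1413 pc.

1.41×10^3 pc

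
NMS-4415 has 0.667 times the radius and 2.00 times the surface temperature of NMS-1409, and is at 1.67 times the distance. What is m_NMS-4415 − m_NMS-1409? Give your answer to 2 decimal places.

-1.02

L_NMS-4415/L_NMS-1409 = (0.667)²(2.00)⁴ = 7.118.
F_NMS-4415/F_NMS-1409 = (L_NMS-4415/L_NMS-1409)/(d_NMS-4415/d_NMS-1409)² = 7.118/2.789 = 2.552.
m_NMS-4415 − m_NMS-1409 = −2.5 log₁₀(2.552) = -1.02.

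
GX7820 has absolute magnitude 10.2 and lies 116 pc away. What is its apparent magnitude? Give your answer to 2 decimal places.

15.52

m = M + 5 log₁₀(d/10 pc) = 10.2 + 5 log₁₀(116/10)
  = 10.2 + 5 × 1.064 = 10.2 + 5.32 = 15.52.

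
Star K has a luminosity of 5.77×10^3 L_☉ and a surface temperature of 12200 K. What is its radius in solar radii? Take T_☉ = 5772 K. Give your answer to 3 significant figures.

17.0 solar radii

R/R_☉ = √(L/L_☉) / (T/T_☉)² = √(5.77×10^3) / (2.114)²
       = 75.96 / 4.468 = 17.00.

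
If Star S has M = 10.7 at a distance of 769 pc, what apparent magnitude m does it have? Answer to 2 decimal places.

20.13

m = M + 5 log₁₀(d/10 pc) = 10.7 + 5 log₁₀(769/10)
  = 10.7 + 5 × 1.886 = 10.7 + 9.43 = 20.13.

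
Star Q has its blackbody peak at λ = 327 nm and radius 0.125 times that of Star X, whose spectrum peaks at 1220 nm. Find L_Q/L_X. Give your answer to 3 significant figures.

Wien's law gives T ∝ 1/λ_max, so T_Q/T_X = λ_X/λ_Q = 1220/327 = 3.731.
Then L ∝ R²T⁴ gives L_Q/L_X = (0.125)² × (3.731)⁴ = 0.01562 × 193.8 = 3.027.

3.03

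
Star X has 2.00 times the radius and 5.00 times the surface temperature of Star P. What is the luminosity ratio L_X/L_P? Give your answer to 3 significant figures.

From the Stefan–Boltzmann law, L ∝ R²T⁴, so
L_X/L_P = (R_X/R_P)² (T_X/T_P)⁴ = (2.00)² × (5.00)⁴ = 4.000 × 625.0 = 2500.

2.50×10^3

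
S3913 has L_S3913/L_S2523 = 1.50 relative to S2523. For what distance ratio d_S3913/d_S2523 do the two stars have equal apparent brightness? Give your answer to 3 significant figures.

1.22

Equal flux requires L_S3913/d_S3913² = L_S2523/d_S2523², so d_S3913/d_S2523 = √(L_S3913/L_S2523)
= √(1.50) = 1.225.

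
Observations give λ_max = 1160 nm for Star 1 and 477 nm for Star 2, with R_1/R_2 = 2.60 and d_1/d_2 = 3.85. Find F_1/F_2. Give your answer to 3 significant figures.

0.0130

Wien's law: T_1/T_2 = λ_2/λ_1 = 477/1160 = 0.4112.
L_1/L_2 = (R_1/R_2)²(T_1/T_2)⁴ = (2.60)²(0.4112)⁴ = 0.1933.
F_1/F_2 = (L_1/L_2)/(d_1/d_2)² = 0.1933/(3.85)² = 0.01304.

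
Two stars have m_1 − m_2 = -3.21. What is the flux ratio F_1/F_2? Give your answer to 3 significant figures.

19.2

F_1/F_2 = 10^(−(m_1 − m_2)/2.5) = 10^(3.21/2.5) = 10^1.284 = 19.23.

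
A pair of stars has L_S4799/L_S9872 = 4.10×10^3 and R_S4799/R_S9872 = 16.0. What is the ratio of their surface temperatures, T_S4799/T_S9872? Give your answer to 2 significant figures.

L ∝ R²T⁴ gives T ∝ (L/R²)^(1/4), so
T_S4799/T_S9872 = (4.10×10^3 / 16.0²)^(1/4) = (16.02)^(1/4) = 2.000.

2.0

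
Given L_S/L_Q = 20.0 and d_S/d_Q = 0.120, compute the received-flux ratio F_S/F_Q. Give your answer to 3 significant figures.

1.39×10^3

F = L/(4πd²), so F_S/F_Q = (L_S/L_Q) / (d_S/d_Q)²
= 20.0 / (0.120)² = 20.0 / 0.01440 = 1389.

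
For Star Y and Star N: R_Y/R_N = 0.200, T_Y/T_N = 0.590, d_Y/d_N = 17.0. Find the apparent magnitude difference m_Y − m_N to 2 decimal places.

L_Y/L_N = (0.200)²(0.590)⁴ = 0.004847.
F_Y/F_N = (L_Y/L_N)/(d_Y/d_N)² = 0.004847/289.0 = 1.677×10^-5.
m_Y − m_N = −2.5 log₁₀(1.677×10^-5) = 11.94.

11.94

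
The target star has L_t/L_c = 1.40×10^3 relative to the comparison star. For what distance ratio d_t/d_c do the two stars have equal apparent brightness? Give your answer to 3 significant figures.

Equal flux requires L_t/d_t² = L_c/d_c², so d_t/d_c = √(L_t/L_c)
= √(1.40×10^3) = 37.42.

37.4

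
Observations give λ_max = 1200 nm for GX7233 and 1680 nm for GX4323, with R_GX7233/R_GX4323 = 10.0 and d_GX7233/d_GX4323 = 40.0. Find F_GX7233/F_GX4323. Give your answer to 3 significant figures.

Wien's law: T_GX7233/T_GX4323 = λ_GX4323/λ_GX7233 = 1680/1200 = 1.400.
L_GX7233/L_GX4323 = (R_GX7233/R_GX4323)²(T_GX7233/T_GX4323)⁴ = (10.0)²(1.400)⁴ = 384.2.
F_GX7233/F_GX4323 = (L_GX7233/L_GX4323)/(d_GX7233/d_GX4323)² = 384.2/(40.0)² = 0.2401.

0.240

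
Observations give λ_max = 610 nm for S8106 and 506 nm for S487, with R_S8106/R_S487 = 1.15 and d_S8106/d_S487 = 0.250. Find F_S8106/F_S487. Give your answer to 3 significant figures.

10.0

Wien's law: T_S8106/T_S487 = λ_S487/λ_S8106 = 506/610 = 0.8295.
L_S8106/L_S487 = (R_S8106/R_S487)²(T_S8106/T_S487)⁴ = (1.15)²(0.8295)⁴ = 0.6262.
F_S8106/F_S487 = (L_S8106/L_S487)/(d_S8106/d_S487)² = 0.6262/(0.250)² = 10.02.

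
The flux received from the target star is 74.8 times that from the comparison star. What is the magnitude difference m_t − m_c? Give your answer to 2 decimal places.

-4.68

m_t − m_c = −2.5 log₁₀(F_t/F_c) = −2.5 log₁₀(74.8) = −2.5 × (1.874) = -4.685.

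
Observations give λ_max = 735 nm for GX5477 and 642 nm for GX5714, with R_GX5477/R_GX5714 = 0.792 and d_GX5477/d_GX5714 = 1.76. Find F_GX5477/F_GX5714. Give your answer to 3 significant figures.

Wien's law: T_GX5477/T_GX5714 = λ_GX5714/λ_GX5477 = 642/735 = 0.8735.
L_GX5477/L_GX5714 = (R_GX5477/R_GX5714)²(T_GX5477/T_GX5714)⁴ = (0.792)²(0.8735)⁴ = 0.3651.
F_GX5477/F_GX5714 = (L_GX5477/L_GX5714)/(d_GX5477/d_GX5714)² = 0.3651/(1.76)² = 0.1179.

0.118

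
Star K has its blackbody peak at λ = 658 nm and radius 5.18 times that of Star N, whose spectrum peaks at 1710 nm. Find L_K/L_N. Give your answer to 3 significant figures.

1.22×10^3

Wien's law gives T ∝ 1/λ_max, so T_K/T_N = λ_N/λ_K = 1710/658 = 2.599.
Then L ∝ R²T⁴ gives L_K/L_N = (5.18)² × (2.599)⁴ = 26.83 × 45.61 = 1224.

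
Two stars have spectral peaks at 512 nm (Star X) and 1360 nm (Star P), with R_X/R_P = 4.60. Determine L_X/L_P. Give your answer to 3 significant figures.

1.05×10^3

Wien's law gives T ∝ 1/λ_max, so T_X/T_P = λ_P/λ_X = 1360/512 = 2.656.
Then L ∝ R²T⁴ gives L_X/L_P = (4.60)² × (2.656)⁴ = 21.16 × 49.78 = 1053.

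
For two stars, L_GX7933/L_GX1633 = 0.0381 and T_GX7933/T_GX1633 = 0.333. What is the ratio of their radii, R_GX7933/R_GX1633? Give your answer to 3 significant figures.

L ∝ R²T⁴ gives R ∝ √L / T², so
R_GX7933/R_GX1633 = √(0.0381) / (0.333)² = 0.1952 / 0.1109 = 1.760.

1.76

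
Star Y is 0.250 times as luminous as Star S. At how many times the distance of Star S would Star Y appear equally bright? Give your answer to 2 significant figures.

0.50

Equal flux requires L_Y/d_Y² = L_S/d_S², so d_Y/d_S = √(L_Y/L_S)
= √(0.250) = 0.5000.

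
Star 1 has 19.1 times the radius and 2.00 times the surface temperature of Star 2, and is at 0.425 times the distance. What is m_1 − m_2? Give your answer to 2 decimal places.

-11.27

L_1/L_2 = (19.1)²(2.00)⁴ = 5837.
F_1/F_2 = (L_1/L_2)/(d_1/d_2)² = 5837/0.1806 = 3.232×10^4.
m_1 − m_2 = −2.5 log₁₀(3.232×10^4) = -11.27.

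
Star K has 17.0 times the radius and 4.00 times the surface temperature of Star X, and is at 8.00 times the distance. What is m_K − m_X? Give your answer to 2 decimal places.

L_K/L_X = (17.0)²(4.00)⁴ = 7.398×10^4.
F_K/F_X = (L_K/L_X)/(d_K/d_X)² = 7.398×10^4/64.00 = 1156.
m_K − m_X = −2.5 log₁₀(1156) = -7.66.

-7.66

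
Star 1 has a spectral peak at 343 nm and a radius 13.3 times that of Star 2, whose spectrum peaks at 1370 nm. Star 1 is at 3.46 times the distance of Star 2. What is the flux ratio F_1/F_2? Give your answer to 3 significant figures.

Wien's law: T_1/T_2 = λ_2/λ_1 = 1370/343 = 3.994.
L_1/L_2 = (R_1/R_2)²(T_1/T_2)⁴ = (13.3)²(3.994)⁴ = 4.502×10^4.
F_1/F_2 = (L_1/L_2)/(d_1/d_2)² = 4.502×10^4/(3.46)² = 3761.

3.76×10^3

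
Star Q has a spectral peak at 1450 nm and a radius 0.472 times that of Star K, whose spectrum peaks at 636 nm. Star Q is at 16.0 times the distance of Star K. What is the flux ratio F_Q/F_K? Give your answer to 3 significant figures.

Wien's law: T_Q/T_K = λ_K/λ_Q = 636/1450 = 0.4386.
L_Q/L_K = (R_Q/R_K)²(T_Q/T_K)⁴ = (0.472)²(0.4386)⁴ = 0.008246.
F_Q/F_K = (L_Q/L_K)/(d_Q/d_K)² = 0.008246/(16.0)² = 3.221×10^-5.

3.22×10^-5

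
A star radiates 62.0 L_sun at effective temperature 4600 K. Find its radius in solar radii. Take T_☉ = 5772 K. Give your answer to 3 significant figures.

R/R_☉ = √(L/L_☉) / (T/T_☉)² = √(62.0) / (0.7970)²
       = 7.874 / 0.6351 = 12.40.

12.4 solar radii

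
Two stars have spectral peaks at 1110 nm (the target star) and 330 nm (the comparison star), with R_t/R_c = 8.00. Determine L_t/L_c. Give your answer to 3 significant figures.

Wien's law gives T ∝ 1/λ_max, so T_t/T_c = λ_c/λ_t = 330/1110 = 0.2973.
Then L ∝ R²T⁴ gives L_t/L_c = (8.00)² × (0.2973)⁴ = 64.00 × 0.007812 = 0.5000.

0.500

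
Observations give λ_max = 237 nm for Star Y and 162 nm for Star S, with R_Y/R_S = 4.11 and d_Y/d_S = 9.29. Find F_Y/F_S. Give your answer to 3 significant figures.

Wien's law: T_Y/T_S = λ_S/λ_Y = 162/237 = 0.6835.
L_Y/L_S = (R_Y/R_S)²(T_Y/T_S)⁴ = (4.11)²(0.6835)⁴ = 3.688.
F_Y/F_S = (L_Y/L_S)/(d_Y/d_S)² = 3.688/(9.29)² = 0.04273.

0.0427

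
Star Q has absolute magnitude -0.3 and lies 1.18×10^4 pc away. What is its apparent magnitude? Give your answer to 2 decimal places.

m = M + 5 log₁₀(d/10 pc) = -0.3 + 5 log₁₀(1.18×10^4/10)
  = -0.3 + 5 × 3.072 = -0.3 + 15.36 = 15.06.

15.06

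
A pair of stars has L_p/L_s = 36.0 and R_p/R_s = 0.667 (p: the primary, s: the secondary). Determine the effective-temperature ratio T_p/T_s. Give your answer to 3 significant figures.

L ∝ R²T⁴ gives T ∝ (L/R²)^(1/4), so
T_p/T_s = (36.0 / 0.667²)^(1/4) = (80.92)^(1/4) = 2.999.

3.00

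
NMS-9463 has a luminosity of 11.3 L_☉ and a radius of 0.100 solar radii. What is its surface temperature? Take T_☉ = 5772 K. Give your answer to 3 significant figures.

T/T_☉ = (L/L_☉)^(1/4) / (R/R_☉)^(1/2)
T = 5772 × (11.3)^(1/4) / √(0.100) = 5772 × 1.833 / 0.3162 = 3.347×10^4 K.

3.35×10^4 K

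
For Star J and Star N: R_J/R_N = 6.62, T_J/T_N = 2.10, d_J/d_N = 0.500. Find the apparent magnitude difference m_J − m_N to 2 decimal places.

L_J/L_N = (6.62)²(2.10)⁴ = 852.3.
F_J/F_N = (L_J/L_N)/(d_J/d_N)² = 852.3/0.2500 = 3409.
m_J − m_N = −2.5 log₁₀(3409) = -8.83.

-8.83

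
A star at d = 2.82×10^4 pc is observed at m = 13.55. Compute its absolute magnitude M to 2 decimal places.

-3.70

M = m − 5 log₁₀(d/10 pc) = 13.55 − 5 log₁₀(2.82×10^4/10)
  = 13.55 − 5 × 3.450 = 13.55 − 17.25 = -3.70.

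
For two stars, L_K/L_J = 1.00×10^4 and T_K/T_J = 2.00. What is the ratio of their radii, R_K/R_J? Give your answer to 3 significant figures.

25.0

L ∝ R²T⁴ gives R ∝ √L / T², so
R_K/R_J = √(1.00×10^4) / (2.00)² = 100.0 / 4.000 = 25.00.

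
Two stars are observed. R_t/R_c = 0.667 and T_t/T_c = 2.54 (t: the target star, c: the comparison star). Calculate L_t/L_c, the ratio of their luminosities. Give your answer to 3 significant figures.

From the Stefan–Boltzmann law, L ∝ R²T⁴, so
L_t/L_c = (R_t/R_c)² (T_t/T_c)⁴ = (0.667)² × (2.54)⁴ = 0.4449 × 41.62 = 18.52.

18.5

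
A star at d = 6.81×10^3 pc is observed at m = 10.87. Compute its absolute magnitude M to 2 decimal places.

M = m − 5 log₁₀(d/10 pc) = 10.87 − 5 log₁₀(6.81×10^3/10)
  = 10.87 − 5 × 2.833 = 10.87 − 14.17 = -3.30.

-3.30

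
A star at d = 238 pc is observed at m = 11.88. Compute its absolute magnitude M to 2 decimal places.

M = m − 5 log₁₀(d/10 pc) = 11.88 − 5 log₁₀(238/10)
  = 11.88 − 5 × 1.377 = 11.88 − 6.88 = 5.00.

5.00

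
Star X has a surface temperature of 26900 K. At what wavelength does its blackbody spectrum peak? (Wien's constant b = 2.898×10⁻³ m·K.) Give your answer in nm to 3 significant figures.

108 nm

λ_max = b/T = 2.898×10⁻³ / 26900 = 1.08×10^-7 m = 107.7 nm.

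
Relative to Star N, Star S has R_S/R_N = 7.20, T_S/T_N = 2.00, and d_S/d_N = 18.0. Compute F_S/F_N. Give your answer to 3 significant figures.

2.56

L_S/L_N = (R_S/R_N)²(T_S/T_N)⁴ = (7.20)² × (2.00)⁴ = 829.4.
F_S/F_N = (L_S/L_N)/(d_S/d_N)² = 829.4 / (18.0)² = 2.560.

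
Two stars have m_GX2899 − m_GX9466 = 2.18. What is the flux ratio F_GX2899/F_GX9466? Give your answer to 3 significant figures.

F_GX2899/F_GX9466 = 10^(−(m_GX2899 − m_GX9466)/2.5) = 10^(-2.18/2.5) = 10^-0.872 = 0.1343.

0.134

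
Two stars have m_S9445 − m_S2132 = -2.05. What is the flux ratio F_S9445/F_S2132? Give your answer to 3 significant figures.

6.61

F_S9445/F_S2132 = 10^(−(m_S9445 − m_S2132)/2.5) = 10^(2.05/2.5) = 10^0.820 = 6.607.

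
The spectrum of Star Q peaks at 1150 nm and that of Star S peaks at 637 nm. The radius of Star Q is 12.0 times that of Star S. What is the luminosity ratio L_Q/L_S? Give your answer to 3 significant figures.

Wien's law gives T ∝ 1/λ_max, so T_Q/T_S = λ_S/λ_Q = 637/1150 = 0.5539.
Then L ∝ R²T⁴ gives L_Q/L_S = (12.0)² × (0.5539)⁴ = 144.0 × 0.09414 = 13.56.

13.6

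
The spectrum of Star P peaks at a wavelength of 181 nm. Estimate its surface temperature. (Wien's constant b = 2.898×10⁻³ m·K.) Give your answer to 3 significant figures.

T = b/λ_max = 2.898×10⁻³ / (181×10⁻⁹) = 1.601×10^4 K.

1.60×10^4 K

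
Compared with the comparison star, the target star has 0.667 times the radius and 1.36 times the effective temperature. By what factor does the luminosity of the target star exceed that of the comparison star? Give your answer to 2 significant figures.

1.5

From the Stefan–Boltzmann law, L ∝ R²T⁴, so
L_t/L_c = (R_t/R_c)² (T_t/T_c)⁴ = (0.667)² × (1.36)⁴ = 0.4449 × 3.421 = 1.522.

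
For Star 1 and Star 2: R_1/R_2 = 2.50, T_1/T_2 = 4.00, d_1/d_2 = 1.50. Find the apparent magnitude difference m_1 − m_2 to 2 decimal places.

-7.13

L_1/L_2 = (2.50)²(4.00)⁴ = 1600.
F_1/F_2 = (L_1/L_2)/(d_1/d_2)² = 1600/2.250 = 711.1.
m_1 − m_2 = −2.5 log₁₀(711.1) = -7.13.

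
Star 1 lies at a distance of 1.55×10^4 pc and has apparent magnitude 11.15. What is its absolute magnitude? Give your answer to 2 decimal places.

M = m − 5 log₁₀(d/10 pc) = 11.15 − 5 log₁₀(1.55×10^4/10)
  = 11.15 − 5 × 3.190 = 11.15 − 15.95 = -4.80.

-4.80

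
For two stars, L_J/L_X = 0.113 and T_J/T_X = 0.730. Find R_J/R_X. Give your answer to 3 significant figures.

L ∝ R²T⁴ gives R ∝ √L / T², so
R_J/R_X = √(0.113) / (0.730)² = 0.3362 / 0.5329 = 0.6308.

0.631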